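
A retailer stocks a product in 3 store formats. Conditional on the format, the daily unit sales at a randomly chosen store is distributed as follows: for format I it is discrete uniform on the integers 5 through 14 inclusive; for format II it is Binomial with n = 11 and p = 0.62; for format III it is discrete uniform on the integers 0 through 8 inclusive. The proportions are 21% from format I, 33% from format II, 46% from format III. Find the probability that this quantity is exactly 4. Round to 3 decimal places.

Conditional on each format, P(X = 4): I: 0; II: 0.0557912; III: 0.111111.
By total probability, P(X = 4) = 0.21·0 + 0.33·0.0557912 + 0.46·0.111111 = 0.0695222.

0.070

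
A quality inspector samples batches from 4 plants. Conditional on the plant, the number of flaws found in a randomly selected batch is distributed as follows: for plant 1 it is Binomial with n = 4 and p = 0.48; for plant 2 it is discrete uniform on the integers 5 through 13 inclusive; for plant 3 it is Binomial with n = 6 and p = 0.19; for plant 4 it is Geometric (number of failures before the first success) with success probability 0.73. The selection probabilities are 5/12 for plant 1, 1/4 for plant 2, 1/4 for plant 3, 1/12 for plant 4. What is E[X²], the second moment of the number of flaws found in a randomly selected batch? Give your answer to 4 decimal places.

For each component E[X²] = Var + (mean)², giving 1: 4.6848; 2: 87.6667; 3: 2.223; 4: 0.64346.
Overall E[X²] = 0.416667·4.6848 + 0.25·87.6667 + 0.25·2.223 + 0.0833333·0.64346 = 24.478.

24.4780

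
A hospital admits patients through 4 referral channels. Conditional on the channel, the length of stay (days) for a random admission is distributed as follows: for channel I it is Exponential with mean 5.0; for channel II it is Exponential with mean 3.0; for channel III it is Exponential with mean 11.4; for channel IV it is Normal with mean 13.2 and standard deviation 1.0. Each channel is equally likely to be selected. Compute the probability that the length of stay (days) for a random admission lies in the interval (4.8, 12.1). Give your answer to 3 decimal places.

0.231

Conditional on each channel, P(4.8 < X < 12.1): I: 0.293971; II: 0.184181; III: 0.310386; IV: 0.135666.
By total probability, P(4.8 < X < 12.1) = 0.25·0.293971 + 0.25·0.184181 + 0.25·0.310386 + 0.25·0.135666 = 0.231051.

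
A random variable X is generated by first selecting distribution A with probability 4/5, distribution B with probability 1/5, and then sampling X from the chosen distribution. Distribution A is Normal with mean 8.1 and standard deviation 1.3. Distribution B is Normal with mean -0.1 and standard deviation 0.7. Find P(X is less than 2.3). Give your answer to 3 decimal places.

0.200

Conditional on each component, P(X < 2.3): A: 4.06867e-06; B: 0.999697.
By total probability, P(X < 2.3) = 0.8·4.06867e-06 + 0.2·0.999697 = 0.199943.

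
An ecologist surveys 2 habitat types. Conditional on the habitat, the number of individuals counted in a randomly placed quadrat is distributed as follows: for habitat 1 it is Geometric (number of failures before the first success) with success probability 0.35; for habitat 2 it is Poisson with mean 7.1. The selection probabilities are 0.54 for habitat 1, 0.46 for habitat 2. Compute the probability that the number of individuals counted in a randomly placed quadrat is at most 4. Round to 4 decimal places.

Conditional on each habitat, P(X ≤ 4): 1: 0.883971; 2: 0.164063.
By total probability, P(X ≤ 4) = 0.54·0.883971 + 0.46·0.164063 = 0.552813.

0.5528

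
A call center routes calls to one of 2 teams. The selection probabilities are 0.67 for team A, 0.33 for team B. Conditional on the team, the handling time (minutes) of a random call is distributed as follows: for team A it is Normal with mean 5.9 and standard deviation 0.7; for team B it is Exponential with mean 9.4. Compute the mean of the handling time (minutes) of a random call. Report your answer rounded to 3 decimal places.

Component means — A: 5.9; B: 9.4.
E[X] = 0.67·5.9 + 0.33·9.4 = 7.055.

7.055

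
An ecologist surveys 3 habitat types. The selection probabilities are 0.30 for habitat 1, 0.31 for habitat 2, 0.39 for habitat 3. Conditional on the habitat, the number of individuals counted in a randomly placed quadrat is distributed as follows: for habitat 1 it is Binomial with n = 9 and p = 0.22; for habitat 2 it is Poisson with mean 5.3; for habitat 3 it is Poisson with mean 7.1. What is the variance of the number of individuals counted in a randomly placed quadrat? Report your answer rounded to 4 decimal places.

Per component, 1: μ=1.98, E[X²]=5.4648; 2: μ=5.3, E[X²]=33.39; 3: μ=7.1, E[X²]=57.51.
E[X] = 0.3·1.98 + 0.31·5.3 + 0.39·7.1 = 5.006.
E[X²] = 0.3·5.4648 + 0.31·33.39 + 0.39·57.51 = 34.4192.
Var(X) = E[X²] − (E[X])² = 34.4192 − 25.06 = 9.3592.

9.3592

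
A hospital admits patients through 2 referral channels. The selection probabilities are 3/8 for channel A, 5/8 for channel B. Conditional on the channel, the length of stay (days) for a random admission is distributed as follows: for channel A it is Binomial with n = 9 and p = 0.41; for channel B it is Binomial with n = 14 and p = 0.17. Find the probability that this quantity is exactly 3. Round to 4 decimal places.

0.2355

Conditional on each channel, P(X = 3): A: 0.244198; B: 0.230307.
By total probability, P(X = 3) = 0.375·0.244198 + 0.625·0.230307 = 0.235516.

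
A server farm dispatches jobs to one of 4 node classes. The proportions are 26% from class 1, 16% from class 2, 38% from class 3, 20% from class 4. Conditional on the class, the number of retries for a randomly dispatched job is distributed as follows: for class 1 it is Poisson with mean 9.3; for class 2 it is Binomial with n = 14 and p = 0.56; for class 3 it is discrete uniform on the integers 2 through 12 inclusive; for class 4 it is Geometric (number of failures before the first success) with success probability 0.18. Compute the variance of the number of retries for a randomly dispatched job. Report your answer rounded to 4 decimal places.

14.4557

Per component, 1: μ=9.3, E[X²]=95.79; 2: μ=7.84, E[X²]=64.9152; 3: μ=7, E[X²]=59; 4: μ=4.55556, E[X²]=46.0617.
E[X] = 0.26·9.3 + 0.16·7.84 + 0.38·7 + 0.2·4.55556 = 7.24351.
E[X²] = 0.26·95.79 + 0.16·64.9152 + 0.38·59 + 0.2·46.0617 = 66.9242.
Var(X) = E[X²] − (E[X])² = 66.9242 − 52.4685 = 14.4557.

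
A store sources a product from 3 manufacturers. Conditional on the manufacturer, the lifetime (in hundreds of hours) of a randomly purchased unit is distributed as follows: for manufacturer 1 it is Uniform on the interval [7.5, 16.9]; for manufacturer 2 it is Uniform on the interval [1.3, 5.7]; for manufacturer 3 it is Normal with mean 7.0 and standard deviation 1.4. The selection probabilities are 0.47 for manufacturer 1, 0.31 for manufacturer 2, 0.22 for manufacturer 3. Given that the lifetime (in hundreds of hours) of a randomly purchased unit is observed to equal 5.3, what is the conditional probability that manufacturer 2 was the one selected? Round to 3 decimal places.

Likelihoods f(5.3 | ·): 1: 0; 2: 0.227273; 3: 0.136333.
Posterior ∝ prior × likelihood. Numerator for 2: 0.31·0.227273 = 0.0704545.
Normalizing constant: 0.47·0 + 0.31·0.227273 + 0.22·0.136333 = 0.100448.
P(2 | observation) = 0.0704545 / 0.100448 = 0.701405.

0.701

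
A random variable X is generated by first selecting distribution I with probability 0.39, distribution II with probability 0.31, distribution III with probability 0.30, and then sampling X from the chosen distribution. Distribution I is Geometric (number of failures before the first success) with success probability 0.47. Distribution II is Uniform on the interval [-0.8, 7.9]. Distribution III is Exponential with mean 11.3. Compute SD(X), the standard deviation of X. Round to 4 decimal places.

7.7201

Per component, I: μ=1.12766, E[X²]=3.67089; II: μ=3.55, E[X²]=18.91; III: μ=11.3, E[X²]=255.38.
E[X] = 0.39·1.12766 + 0.31·3.55 + 0.3·11.3 = 4.93029.
E[X²] = 0.39·3.67089 + 0.31·18.91 + 0.3·255.38 = 83.9077.
Var(X) = E[X²] − (E[X])² = 83.9077 − 24.3077 = 59.6.
SD(X) = √59.6 = 7.7201.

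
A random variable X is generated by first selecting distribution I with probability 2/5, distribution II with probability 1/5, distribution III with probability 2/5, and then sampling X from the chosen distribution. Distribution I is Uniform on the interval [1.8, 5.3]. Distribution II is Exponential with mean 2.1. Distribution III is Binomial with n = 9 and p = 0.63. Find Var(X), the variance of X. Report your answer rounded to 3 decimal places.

Per component, I: μ=3.55, E[X²]=13.6233; II: μ=2.1, E[X²]=8.82; III: μ=5.67, E[X²]=34.2468.
E[X] = 0.4·3.55 + 0.2·2.1 + 0.4·5.67 = 4.108.
E[X²] = 0.4·13.6233 + 0.2·8.82 + 0.4·34.2468 = 20.9121.
Var(X) = E[X²] − (E[X])² = 20.9121 − 16.8757 = 4.03639.

4.036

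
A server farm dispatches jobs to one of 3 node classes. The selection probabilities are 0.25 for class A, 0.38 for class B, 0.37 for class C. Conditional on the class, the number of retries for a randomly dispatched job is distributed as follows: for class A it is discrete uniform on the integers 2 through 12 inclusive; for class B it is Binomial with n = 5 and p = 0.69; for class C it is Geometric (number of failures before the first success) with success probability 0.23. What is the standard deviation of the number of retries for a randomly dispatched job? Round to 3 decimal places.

3.275

Per component, A: μ=7, E[X²]=59; B: μ=3.45, E[X²]=12.972; C: μ=3.34783, E[X²]=25.7637.
E[X] = 0.25·7 + 0.38·3.45 + 0.37·3.34783 = 4.2997.
E[X²] = 0.25·59 + 0.38·12.972 + 0.37·25.7637 = 29.2119.
Var(X) = E[X²] − (E[X])² = 29.2119 − 18.4874 = 10.7245.
SD(X) = √10.7245 = 3.27484.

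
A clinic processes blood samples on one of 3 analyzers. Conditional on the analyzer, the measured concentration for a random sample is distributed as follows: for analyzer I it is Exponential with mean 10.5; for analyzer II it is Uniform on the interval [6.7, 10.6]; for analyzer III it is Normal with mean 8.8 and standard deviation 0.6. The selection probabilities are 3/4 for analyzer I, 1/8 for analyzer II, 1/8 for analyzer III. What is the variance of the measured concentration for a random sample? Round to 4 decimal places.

Per component, I: μ=10.5, E[X²]=220.5; II: μ=8.65, E[X²]=76.09; III: μ=8.8, E[X²]=77.8.
E[X] = 0.75·10.5 + 0.125·8.65 + 0.125·8.8 = 10.0563.
E[X²] = 0.75·220.5 + 0.125·76.09 + 0.125·77.8 = 184.611.
Var(X) = E[X²] − (E[X])² = 184.611 − 101.128 = 83.4831.

83.4831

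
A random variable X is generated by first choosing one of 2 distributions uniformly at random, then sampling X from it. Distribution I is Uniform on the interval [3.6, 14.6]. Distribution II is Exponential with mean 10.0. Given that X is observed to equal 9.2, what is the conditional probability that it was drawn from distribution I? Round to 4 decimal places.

Likelihoods f(9.2 | ·): I: 0.0909091; II: 0.0398519.
Posterior ∝ prior × likelihood. Numerator for I: 0.5·0.0909091 = 0.0454545.
Normalizing constant: 0.5·0.0909091 + 0.5·0.0398519 = 0.0653805.
P(I | observation) = 0.0454545 / 0.0653805 = 0.695231.

0.6952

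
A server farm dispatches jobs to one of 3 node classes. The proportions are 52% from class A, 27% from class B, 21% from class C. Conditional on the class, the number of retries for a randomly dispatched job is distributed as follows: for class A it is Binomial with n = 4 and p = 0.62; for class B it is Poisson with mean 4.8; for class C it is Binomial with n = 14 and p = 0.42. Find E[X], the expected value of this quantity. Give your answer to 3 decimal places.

3.820

Component means — A: 2.48; B: 4.8; C: 5.88.
E[X] = 0.52·2.48 + 0.27·4.8 + 0.21·5.88 = 3.8204.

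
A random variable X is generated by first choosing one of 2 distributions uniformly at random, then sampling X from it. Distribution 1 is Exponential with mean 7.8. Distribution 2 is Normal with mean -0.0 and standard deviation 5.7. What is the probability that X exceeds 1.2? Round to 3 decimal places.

Conditional on each component, P(X > 1.2): 1: 0.857404; 2: 0.416628.
By total probability, P(X > 1.2) = 0.5·0.857404 + 0.5·0.416628 = 0.637016.

0.637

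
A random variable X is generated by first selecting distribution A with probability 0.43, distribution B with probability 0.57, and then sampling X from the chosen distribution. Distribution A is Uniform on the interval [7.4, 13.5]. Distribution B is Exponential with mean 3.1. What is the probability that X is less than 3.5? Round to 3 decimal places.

0.386

Conditional on each component, P(X < 3.5): A: 0; B: 0.676654.
By total probability, P(X < 3.5) = 0.43·0 + 0.57·0.676654 = 0.385693.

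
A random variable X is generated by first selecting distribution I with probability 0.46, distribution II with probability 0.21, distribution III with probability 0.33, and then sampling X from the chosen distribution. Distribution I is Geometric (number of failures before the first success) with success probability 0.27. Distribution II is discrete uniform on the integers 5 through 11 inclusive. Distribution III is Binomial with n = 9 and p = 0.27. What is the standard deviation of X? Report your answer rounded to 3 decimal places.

3.302

Per component, I: μ=2.7037, E[X²]=17.3237; II: μ=8, E[X²]=68; III: μ=2.43, E[X²]=7.6788.
E[X] = 0.46·2.7037 + 0.21·8 + 0.33·2.43 = 3.7256.
E[X²] = 0.46·17.3237 + 0.21·68 + 0.33·7.6788 = 24.7829.
Var(X) = E[X²] − (E[X])² = 24.7829 − 13.8801 = 10.9028.
SD(X) = √10.9028 = 3.30194.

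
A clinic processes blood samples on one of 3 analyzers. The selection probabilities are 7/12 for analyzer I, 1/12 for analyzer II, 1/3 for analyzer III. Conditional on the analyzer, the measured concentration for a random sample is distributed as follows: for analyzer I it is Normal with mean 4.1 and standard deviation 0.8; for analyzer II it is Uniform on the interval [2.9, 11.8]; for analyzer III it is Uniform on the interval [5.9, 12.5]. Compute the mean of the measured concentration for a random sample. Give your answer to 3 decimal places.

Component means — I: 4.1; II: 7.35; III: 9.2.
E[X] = 0.583333·4.1 + 0.0833333·7.35 + 0.333333·9.2 = 6.07083.

6.071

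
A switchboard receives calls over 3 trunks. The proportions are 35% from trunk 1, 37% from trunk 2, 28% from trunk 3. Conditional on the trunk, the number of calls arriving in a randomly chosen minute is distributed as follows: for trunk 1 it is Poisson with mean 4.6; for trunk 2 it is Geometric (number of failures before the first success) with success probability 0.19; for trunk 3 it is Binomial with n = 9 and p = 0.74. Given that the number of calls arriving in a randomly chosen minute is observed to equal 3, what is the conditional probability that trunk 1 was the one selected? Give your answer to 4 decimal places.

0.5861

Likelihoods P(X=3 | ·): 1: 0.163068; 2: 0.100974; 3: 0.0105151.
Posterior ∝ prior × likelihood. Numerator for 1: 0.35·0.163068 = 0.0570737.
Normalizing constant: 0.35·0.163068 + 0.37·0.100974 + 0.28·0.0105151 = 0.0973782.
P(1 | observation) = 0.0570737 / 0.0973782 = 0.586103.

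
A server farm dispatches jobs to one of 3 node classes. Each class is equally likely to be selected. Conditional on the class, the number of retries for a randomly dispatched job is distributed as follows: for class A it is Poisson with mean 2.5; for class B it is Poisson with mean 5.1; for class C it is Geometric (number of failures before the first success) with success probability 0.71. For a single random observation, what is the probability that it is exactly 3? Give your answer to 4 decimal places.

Conditional on each class, P(X = 3): A: 0.213763; B: 0.13479; C: 0.0173162.
By total probability, P(X = 3) = 0.333333·0.213763 + 0.333333·0.13479 + 0.333333·0.0173162 = 0.121956.

0.1220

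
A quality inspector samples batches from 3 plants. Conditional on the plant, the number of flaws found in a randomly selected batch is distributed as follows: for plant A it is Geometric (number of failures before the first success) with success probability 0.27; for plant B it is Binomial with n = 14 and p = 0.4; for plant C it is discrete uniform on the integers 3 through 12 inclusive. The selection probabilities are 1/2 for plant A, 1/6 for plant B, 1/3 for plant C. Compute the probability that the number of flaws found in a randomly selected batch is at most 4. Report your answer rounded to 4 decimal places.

Conditional on each plant, P(X ≤ 4): A: 0.792693; B: 0.279257; C: 0.2.
By total probability, P(X ≤ 4) = 0.5·0.792693 + 0.166667·0.279257 + 0.333333·0.2 = 0.509556.

0.5096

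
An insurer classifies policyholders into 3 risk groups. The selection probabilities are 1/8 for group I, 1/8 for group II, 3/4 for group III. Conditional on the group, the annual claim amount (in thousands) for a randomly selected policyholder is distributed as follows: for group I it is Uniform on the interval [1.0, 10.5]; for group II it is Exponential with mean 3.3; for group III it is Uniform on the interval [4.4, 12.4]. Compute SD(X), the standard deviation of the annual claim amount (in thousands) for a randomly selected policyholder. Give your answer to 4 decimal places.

Per component, I: μ=5.75, E[X²]=40.5833; II: μ=3.3, E[X²]=21.78; III: μ=8.4, E[X²]=75.8933.
E[X] = 0.125·5.75 + 0.125·3.3 + 0.75·8.4 = 7.43125.
E[X²] = 0.125·40.5833 + 0.125·21.78 + 0.75·75.8933 = 64.7154.
Var(X) = E[X²] − (E[X])² = 64.7154 − 55.2235 = 9.49194.
SD(X) = √9.49194 = 3.0809.

3.0809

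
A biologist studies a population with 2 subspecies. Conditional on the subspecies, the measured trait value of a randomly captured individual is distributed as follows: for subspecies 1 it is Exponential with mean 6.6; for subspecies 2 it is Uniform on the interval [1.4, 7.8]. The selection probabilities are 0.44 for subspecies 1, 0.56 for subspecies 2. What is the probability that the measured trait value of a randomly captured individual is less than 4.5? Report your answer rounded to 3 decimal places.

Conditional on each subspecies, P(X < 4.5): 1: 0.494303; 2: 0.484375.
By total probability, P(X < 4.5) = 0.44·0.494303 + 0.56·0.484375 = 0.488743.

0.489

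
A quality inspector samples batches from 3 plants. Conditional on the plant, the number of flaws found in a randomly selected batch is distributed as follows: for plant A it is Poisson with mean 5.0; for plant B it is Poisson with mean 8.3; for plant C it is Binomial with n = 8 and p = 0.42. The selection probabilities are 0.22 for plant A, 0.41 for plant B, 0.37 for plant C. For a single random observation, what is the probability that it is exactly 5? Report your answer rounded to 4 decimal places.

0.1249

Conditional on each plant, P(X = 5): A: 0.175467; B: 0.0815765; C: 0.142797.
By total probability, P(X = 5) = 0.22·0.175467 + 0.41·0.0815765 + 0.37·0.142797 = 0.124884.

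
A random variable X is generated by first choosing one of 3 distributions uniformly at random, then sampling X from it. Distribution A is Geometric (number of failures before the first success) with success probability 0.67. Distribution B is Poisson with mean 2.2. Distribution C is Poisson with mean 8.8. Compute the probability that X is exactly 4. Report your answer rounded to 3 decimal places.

Conditional on each component, P(X = 4): A: 0.00794567; B: 0.108151; C: 0.0376641.
By total probability, P(X = 4) = 0.333333·0.00794567 + 0.333333·0.108151 + 0.333333·0.0376641 = 0.0512537.

0.051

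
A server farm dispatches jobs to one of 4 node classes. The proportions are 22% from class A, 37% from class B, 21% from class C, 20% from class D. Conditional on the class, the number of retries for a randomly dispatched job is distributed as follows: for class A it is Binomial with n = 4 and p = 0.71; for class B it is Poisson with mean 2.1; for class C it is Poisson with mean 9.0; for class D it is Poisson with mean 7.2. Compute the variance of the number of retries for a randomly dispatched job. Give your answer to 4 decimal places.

12.6824

Per component, A: μ=2.84, E[X²]=8.8892; B: μ=2.1, E[X²]=6.51; C: μ=9, E[X²]=90; D: μ=7.2, E[X²]=59.04.
E[X] = 0.22·2.84 + 0.37·2.1 + 0.21·9 + 0.2·7.2 = 4.7318.
E[X²] = 0.22·8.8892 + 0.37·6.51 + 0.21·90 + 0.2·59.04 = 35.0723.
Var(X) = E[X²] − (E[X])² = 35.0723 − 22.3899 = 12.6824.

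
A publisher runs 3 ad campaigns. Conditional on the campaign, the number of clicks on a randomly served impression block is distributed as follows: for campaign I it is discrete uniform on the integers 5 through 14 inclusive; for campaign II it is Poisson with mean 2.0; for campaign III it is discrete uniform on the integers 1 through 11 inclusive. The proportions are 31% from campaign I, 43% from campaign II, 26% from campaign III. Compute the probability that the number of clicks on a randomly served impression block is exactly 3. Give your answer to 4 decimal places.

Conditional on each campaign, P(X = 3): I: 0; II: 0.180447; III: 0.0909091.
By total probability, P(X = 3) = 0.31·0 + 0.43·0.180447 + 0.26·0.0909091 = 0.101229.

0.1012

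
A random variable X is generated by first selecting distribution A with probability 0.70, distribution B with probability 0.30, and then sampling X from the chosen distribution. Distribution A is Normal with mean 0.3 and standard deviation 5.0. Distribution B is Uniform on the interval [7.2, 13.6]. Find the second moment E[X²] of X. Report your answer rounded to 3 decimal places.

51.035

For each component E[X²] = Var + (mean)², giving A: 25.09; B: 111.573.
Overall E[X²] = 0.7·25.09 + 0.3·111.573 = 51.035.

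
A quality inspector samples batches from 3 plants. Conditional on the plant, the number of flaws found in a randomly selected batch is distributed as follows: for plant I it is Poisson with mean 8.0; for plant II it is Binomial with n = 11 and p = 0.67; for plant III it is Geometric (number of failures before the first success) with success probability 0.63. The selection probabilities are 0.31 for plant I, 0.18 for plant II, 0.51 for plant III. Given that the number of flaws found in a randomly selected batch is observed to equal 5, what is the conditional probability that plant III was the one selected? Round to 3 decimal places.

0.049

Likelihoods P(X=5 | ·): I: 0.0916037; II: 0.0805563; III: 0.00436867.
Posterior ∝ prior × likelihood. Numerator for III: 0.51·0.00436867 = 0.00222802.
Normalizing constant: 0.31·0.0916037 + 0.18·0.0805563 + 0.51·0.00436867 = 0.0451253.
P(III | observation) = 0.00222802 / 0.0451253 = 0.0493741.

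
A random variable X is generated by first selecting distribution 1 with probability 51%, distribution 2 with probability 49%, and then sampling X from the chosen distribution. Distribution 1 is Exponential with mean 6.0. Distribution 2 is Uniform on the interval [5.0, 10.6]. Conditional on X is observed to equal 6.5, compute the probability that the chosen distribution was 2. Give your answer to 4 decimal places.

0.7526

Likelihoods f(6.5 | ·): 1: 0.0564109; 2: 0.178571.
Posterior ∝ prior × likelihood. Numerator for 2: 0.49·0.178571 = 0.0875.
Normalizing constant: 0.51·0.0564109 + 0.49·0.178571 = 0.11627.
P(2 | observation) = 0.0875 / 0.11627 = 0.752562.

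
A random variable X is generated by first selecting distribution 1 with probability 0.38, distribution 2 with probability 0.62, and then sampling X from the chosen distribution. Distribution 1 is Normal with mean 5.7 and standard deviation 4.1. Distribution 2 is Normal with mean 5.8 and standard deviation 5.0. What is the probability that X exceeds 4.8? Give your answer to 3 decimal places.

Conditional on each component, P(X > 4.8): 1: 0.586874; 2: 0.57926.
By total probability, P(X > 4.8) = 0.38·0.586874 + 0.62·0.57926 = 0.582153.

0.582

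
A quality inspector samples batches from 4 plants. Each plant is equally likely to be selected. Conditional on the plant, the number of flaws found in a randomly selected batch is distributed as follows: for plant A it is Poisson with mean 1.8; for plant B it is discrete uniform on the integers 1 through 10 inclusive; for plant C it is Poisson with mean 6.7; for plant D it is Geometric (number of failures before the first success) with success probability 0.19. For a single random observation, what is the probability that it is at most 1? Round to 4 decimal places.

Conditional on each plant, P(X ≤ 1): A: 0.462837; B: 0.1; C: 0.00947802; D: 0.3439.
By total probability, P(X ≤ 1) = 0.25·0.462837 + 0.25·0.1 + 0.25·0.00947802 + 0.25·0.3439 = 0.229054.

0.2291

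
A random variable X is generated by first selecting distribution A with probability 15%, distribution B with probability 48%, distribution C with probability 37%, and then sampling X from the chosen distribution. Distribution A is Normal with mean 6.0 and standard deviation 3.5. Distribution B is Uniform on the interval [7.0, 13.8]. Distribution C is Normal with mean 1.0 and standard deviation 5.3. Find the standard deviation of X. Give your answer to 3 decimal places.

5.706

Per component, A: μ=6, E[X²]=48.25; B: μ=10.4, E[X²]=112.013; C: μ=1, E[X²]=29.09.
E[X] = 0.15·6 + 0.48·10.4 + 0.37·1 = 6.262.
E[X²] = 0.15·48.25 + 0.48·112.013 + 0.37·29.09 = 71.7672.
Var(X) = E[X²] − (E[X])² = 71.7672 − 39.2126 = 32.5546.
SD(X) = √32.5546 = 5.70566.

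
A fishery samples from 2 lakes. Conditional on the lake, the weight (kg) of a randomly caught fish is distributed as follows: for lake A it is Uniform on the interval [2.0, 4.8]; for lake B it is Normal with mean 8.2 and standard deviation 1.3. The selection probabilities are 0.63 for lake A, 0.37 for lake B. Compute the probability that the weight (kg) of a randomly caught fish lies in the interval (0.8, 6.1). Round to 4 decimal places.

0.6497

Conditional on each lake, P(0.8 < X < 6.1): A: 1; B: 0.0531137.
By total probability, P(0.8 < X < 6.1) = 0.63·1 + 0.37·0.0531137 = 0.649652.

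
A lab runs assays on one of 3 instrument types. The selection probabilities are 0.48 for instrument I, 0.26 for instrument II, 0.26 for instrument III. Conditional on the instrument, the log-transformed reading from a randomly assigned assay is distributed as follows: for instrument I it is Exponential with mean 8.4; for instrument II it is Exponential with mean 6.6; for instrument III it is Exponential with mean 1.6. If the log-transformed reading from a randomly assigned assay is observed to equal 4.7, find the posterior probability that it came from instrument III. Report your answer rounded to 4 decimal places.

0.1421

Likelihoods f(4.7 | ·): I: 0.0680335; II: 0.0743337; III: 0.0331238.
Posterior ∝ prior × likelihood. Numerator for III: 0.26·0.0331238 = 0.00861218.
Normalizing constant: 0.48·0.0680335 + 0.26·0.0743337 + 0.26·0.0331238 = 0.060595.
P(III | observation) = 0.00861218 / 0.060595 = 0.142127.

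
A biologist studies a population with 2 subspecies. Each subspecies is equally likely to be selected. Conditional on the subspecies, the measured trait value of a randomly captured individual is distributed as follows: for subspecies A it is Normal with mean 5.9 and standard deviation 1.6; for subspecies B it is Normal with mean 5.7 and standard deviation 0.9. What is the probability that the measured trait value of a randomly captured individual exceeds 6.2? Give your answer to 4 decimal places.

0.3574

Conditional on each subspecies, P(X > 6.2): A: 0.425634; B: 0.289257.
By total probability, P(X > 6.2) = 0.5·0.425634 + 0.5·0.289257 = 0.357446.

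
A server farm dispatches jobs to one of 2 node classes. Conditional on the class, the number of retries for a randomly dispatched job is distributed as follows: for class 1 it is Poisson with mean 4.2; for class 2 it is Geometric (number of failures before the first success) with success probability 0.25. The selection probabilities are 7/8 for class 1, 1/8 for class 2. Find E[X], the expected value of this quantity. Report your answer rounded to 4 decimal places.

4.0500

Component means — 1: 4.2; 2: 3.
E[X] = 0.875·4.2 + 0.125·3 = 4.05.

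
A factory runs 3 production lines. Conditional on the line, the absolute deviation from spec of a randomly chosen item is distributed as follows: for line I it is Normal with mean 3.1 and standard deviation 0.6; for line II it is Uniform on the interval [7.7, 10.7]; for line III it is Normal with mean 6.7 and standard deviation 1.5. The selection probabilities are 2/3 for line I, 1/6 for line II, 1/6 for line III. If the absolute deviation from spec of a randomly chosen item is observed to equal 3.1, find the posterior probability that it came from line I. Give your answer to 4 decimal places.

0.9944

Likelihoods f(3.1 | ·): I: 0.664904; II: 0; III: 0.0149297.
Posterior ∝ prior × likelihood. Numerator for I: 0.666667·0.664904 = 0.443269.
Normalizing constant: 0.666667·0.664904 + 0.166667·0 + 0.166667·0.0149297 = 0.445757.
P(I | observation) = 0.443269 / 0.445757 = 0.994418.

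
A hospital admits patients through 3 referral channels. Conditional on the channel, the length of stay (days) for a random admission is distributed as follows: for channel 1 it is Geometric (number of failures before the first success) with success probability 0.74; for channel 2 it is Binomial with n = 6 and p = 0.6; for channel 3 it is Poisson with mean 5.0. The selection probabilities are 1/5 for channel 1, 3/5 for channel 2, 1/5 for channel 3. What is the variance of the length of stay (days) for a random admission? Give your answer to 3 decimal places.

Per component, 1: μ=0.351351, E[X²]=0.598247; 2: μ=3.6, E[X²]=14.4; 3: μ=5, E[X²]=30.
E[X] = 0.2·0.351351 + 0.6·3.6 + 0.2·5 = 3.23027.
E[X²] = 0.2·0.598247 + 0.6·14.4 + 0.2·30 = 14.7596.
Var(X) = E[X²] − (E[X])² = 14.7596 − 10.4346 = 4.325.

4.325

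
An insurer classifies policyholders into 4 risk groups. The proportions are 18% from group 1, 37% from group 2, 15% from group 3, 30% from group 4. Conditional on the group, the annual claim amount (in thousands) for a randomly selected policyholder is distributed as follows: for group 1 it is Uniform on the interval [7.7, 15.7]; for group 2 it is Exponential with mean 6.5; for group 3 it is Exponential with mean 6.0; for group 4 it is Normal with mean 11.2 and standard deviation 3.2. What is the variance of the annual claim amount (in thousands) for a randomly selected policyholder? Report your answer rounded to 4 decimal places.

31.4388

Per component, 1: μ=11.7, E[X²]=142.223; 2: μ=6.5, E[X²]=84.5; 3: μ=6, E[X²]=72; 4: μ=11.2, E[X²]=135.68.
E[X] = 0.18·11.7 + 0.37·6.5 + 0.15·6 + 0.3·11.2 = 8.771.
E[X²] = 0.18·142.223 + 0.37·84.5 + 0.15·72 + 0.3·135.68 = 108.369.
Var(X) = E[X²] − (E[X])² = 108.369 − 76.9304 = 31.4388.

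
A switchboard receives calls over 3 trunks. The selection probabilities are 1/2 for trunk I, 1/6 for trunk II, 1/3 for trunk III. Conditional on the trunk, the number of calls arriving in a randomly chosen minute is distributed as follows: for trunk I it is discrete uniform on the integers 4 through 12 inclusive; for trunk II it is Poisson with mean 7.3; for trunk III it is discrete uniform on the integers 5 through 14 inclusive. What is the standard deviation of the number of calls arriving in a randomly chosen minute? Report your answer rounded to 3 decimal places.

Per component, I: μ=8, E[X²]=70.6667; II: μ=7.3, E[X²]=60.59; III: μ=9.5, E[X²]=98.5.
E[X] = 0.5·8 + 0.166667·7.3 + 0.333333·9.5 = 8.38333.
E[X²] = 0.5·70.6667 + 0.166667·60.59 + 0.333333·98.5 = 78.265.
Var(X) = E[X²] − (E[X])² = 78.265 − 70.2803 = 7.98472.
SD(X) = √7.98472 = 2.82573.

2.826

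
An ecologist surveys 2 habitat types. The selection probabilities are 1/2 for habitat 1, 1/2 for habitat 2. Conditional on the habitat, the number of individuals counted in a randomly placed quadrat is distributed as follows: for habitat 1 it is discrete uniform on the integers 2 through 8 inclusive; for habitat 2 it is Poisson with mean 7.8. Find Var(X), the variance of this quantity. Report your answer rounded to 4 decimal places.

Per component, 1: μ=5, E[X²]=29; 2: μ=7.8, E[X²]=68.64.
E[X] = 0.5·5 + 0.5·7.8 = 6.4.
E[X²] = 0.5·29 + 0.5·68.64 = 48.82.
Var(X) = E[X²] − (E[X])² = 48.82 − 40.96 = 7.86.

7.8600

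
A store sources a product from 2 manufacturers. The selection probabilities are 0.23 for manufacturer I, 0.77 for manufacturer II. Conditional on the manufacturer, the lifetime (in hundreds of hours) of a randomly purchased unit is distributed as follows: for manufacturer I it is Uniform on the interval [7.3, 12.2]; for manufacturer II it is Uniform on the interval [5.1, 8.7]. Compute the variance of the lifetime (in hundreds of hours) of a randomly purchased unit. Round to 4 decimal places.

2.7303

Per component, I: μ=9.75, E[X²]=97.0633; II: μ=6.9, E[X²]=48.69.
E[X] = 0.23·9.75 + 0.77·6.9 = 7.5555.
E[X²] = 0.23·97.0633 + 0.77·48.69 = 59.8159.
Var(X) = E[X²] − (E[X])² = 59.8159 − 57.0856 = 2.73029.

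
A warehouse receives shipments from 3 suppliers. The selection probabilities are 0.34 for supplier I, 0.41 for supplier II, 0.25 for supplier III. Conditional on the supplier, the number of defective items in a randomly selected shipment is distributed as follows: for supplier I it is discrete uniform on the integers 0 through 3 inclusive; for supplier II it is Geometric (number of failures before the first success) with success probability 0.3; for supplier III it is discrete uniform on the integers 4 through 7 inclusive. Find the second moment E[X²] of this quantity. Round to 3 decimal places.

14.486

For each component E[X²] = Var + (mean)², giving I: 3.5; II: 13.2222; III: 31.5.
Overall E[X²] = 0.34·3.5 + 0.41·13.2222 + 0.25·31.5 = 14.4861.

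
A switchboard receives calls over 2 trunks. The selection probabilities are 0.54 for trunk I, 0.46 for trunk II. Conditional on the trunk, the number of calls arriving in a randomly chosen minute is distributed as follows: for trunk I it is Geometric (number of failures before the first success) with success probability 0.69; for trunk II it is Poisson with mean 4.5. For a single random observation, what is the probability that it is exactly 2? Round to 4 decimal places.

0.0875

Conditional on each trunk, P(X = 2): I: 0.066309; II: 0.112479.
By total probability, P(X = 2) = 0.54·0.066309 + 0.46·0.112479 = 0.087547.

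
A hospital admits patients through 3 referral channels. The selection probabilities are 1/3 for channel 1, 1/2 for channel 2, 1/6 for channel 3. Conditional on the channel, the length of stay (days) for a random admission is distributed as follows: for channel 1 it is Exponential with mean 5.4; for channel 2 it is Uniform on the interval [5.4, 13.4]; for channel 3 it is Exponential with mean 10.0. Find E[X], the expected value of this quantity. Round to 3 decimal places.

8.167

Component means — 1: 5.4; 2: 9.4; 3: 10.
E[X] = 0.333333·5.4 + 0.5·9.4 + 0.166667·10 = 8.16667.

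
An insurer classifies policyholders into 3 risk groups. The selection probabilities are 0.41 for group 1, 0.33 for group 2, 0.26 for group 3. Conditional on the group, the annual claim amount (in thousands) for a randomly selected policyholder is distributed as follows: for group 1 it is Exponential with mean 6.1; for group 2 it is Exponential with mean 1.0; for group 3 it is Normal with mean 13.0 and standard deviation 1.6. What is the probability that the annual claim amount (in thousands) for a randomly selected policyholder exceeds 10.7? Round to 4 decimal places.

Conditional on each group, P(X > 10.7): 1: 0.173063; 2: 2.25449e-05; 3: 0.924712.
By total probability, P(X > 10.7) = 0.41·0.173063 + 0.33·2.25449e-05 + 0.26·0.924712 = 0.311388.

0.3114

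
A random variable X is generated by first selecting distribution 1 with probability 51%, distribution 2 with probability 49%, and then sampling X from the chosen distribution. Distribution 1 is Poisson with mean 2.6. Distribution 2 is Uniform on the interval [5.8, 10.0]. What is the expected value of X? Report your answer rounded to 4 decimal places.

5.1970

Component means — 1: 2.6; 2: 7.9.
E[X] = 0.51·2.6 + 0.49·7.9 = 5.197.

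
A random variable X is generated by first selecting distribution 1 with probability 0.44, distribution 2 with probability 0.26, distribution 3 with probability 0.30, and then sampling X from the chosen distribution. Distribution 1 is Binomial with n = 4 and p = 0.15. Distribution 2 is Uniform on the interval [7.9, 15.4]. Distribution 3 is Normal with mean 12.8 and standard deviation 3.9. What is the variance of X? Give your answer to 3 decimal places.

39.725

Per component, 1: μ=0.6, E[X²]=0.87; 2: μ=11.65, E[X²]=140.41; 3: μ=12.8, E[X²]=179.05.
E[X] = 0.44·0.6 + 0.26·11.65 + 0.3·12.8 = 7.133.
E[X²] = 0.44·0.87 + 0.26·140.41 + 0.3·179.05 = 90.6044.
Var(X) = E[X²] − (E[X])² = 90.6044 − 50.8797 = 39.7247.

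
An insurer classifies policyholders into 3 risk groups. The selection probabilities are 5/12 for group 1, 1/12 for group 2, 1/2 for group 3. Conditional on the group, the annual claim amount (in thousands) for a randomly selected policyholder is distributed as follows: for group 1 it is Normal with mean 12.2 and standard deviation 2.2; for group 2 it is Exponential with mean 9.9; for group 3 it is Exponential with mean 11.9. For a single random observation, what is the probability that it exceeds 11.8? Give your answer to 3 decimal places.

0.449

Conditional on each group, P(X > 11.8): 1: 0.572137; 2: 0.303638; 3: 0.370984.
By total probability, P(X > 11.8) = 0.416667·0.572137 + 0.0833333·0.303638 + 0.5·0.370984 = 0.449186.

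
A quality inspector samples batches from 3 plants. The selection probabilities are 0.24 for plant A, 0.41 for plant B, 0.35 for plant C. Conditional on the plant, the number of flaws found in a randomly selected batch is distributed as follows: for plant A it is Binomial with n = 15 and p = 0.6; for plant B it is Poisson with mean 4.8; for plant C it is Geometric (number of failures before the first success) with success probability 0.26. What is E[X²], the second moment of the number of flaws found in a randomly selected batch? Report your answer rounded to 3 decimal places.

For each component E[X²] = Var + (mean)², giving A: 84.6; B: 27.84; C: 19.0473.
Overall E[X²] = 0.24·84.6 + 0.41·27.84 + 0.35·19.0473 = 38.385.

38.385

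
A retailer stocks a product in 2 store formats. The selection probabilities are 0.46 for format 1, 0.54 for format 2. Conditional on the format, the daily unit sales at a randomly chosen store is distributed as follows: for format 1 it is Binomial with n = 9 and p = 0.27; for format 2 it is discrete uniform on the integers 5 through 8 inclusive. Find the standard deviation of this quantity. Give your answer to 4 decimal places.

Per component, 1: μ=2.43, E[X²]=7.6788; 2: μ=6.5, E[X²]=43.5.
E[X] = 0.46·2.43 + 0.54·6.5 = 4.6278.
E[X²] = 0.46·7.6788 + 0.54·43.5 = 27.0222.
Var(X) = E[X²] − (E[X])² = 27.0222 − 21.4165 = 5.60572.
SD(X) = √5.60572 = 2.36764.

2.3676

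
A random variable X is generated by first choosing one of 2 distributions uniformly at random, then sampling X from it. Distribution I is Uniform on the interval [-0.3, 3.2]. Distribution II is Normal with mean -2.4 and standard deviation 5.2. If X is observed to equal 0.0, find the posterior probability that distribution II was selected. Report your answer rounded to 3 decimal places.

0.194

Likelihoods f(0.0 | ·): I: 0.285714; II: 0.0689685.
Posterior ∝ prior × likelihood. Numerator for II: 0.5·0.0689685 = 0.0344842.
Normalizing constant: 0.5·0.285714 + 0.5·0.0689685 = 0.177341.
P(II | observation) = 0.0344842 / 0.177341 = 0.194451.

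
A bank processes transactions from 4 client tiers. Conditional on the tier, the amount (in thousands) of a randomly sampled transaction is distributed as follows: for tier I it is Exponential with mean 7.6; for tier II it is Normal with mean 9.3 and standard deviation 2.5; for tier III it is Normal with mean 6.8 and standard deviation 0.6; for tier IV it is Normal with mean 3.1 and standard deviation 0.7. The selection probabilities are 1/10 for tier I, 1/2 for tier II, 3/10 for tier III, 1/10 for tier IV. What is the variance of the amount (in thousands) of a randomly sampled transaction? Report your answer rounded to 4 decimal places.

12.6944

Per component, I: μ=7.6, E[X²]=115.52; II: μ=9.3, E[X²]=92.74; III: μ=6.8, E[X²]=46.6; IV: μ=3.1, E[X²]=10.1.
E[X] = 0.1·7.6 + 0.5·9.3 + 0.3·6.8 + 0.1·3.1 = 7.76.
E[X²] = 0.1·115.52 + 0.5·92.74 + 0.3·46.6 + 0.1·10.1 = 72.912.
Var(X) = E[X²] − (E[X])² = 72.912 − 60.2176 = 12.6944.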